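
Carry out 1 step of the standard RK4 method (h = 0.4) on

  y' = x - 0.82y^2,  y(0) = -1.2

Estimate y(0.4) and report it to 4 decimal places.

RK4: k1 = f(x_n, y_n); k2 = f(x_n + h/2, y_n + (h/2)·k1); k3 = f(x_n + h/2, y_n + (h/2)·k2); k4 = f(x_n + h, y_n + h·k3); y_{n+1} = y_n + (h/6)·(k1 + 2k2 + 2k3 + k4).
x=0.000000, y=-1.200000:
  k1 = f(0.000000, -1.200000) = -1.180800
  k2 = f(0.200000, -1.436160) = -1.491296
  k3 = f(0.200000, -1.498259) = -1.640720
  k4 = f(0.400000, -1.856288) = -2.425560
  y ← -1.200000 + (0.4/6)·(k1 + 2k2 + 2k3 + k4) = -1.858026
y(0.4) ≈ -1.8580

-1.8580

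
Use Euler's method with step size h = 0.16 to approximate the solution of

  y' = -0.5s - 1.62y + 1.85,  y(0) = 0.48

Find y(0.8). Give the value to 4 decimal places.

0.8954

Euler: y_{n+1} = y_n + h·f(s_n, y_n).
s=0.000000, y=0.480000: f=1.072400 → y ← 0.480000 + 0.16·1.072400 = 0.651584
s=0.160000, y=0.651584: f=0.714434 → y ← 0.651584 + 0.16·0.714434 = 0.765893
s=0.320000, y=0.765893: f=0.449253 → y ← 0.765893 + 0.16·0.449253 = 0.837774
s=0.480000, y=0.837774: f=0.252806 → y ← 0.837774 + 0.16·0.252806 = 0.878223
s=0.640000, y=0.878223: f=0.107279 → y ← 0.878223 + 0.16·0.107279 = 0.895388
y(0.8) ≈ 0.8954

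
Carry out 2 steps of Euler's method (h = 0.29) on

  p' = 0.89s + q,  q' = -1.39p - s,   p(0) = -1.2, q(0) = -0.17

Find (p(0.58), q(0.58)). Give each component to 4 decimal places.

-1.0835, 0.7332

Euler on (p,q): p_{n+1} = p_n + h·p', q_{n+1} = q_n + h·q'.
0.000000: (-1.200000, -0.170000); f=(-0.170000, 1.668000) → (-1.249300, 0.313720)
0.290000: (-1.249300, 0.313720); f=(0.571820, 1.446527) → (-1.083472, 0.733213)
(p(0.58), q(0.58)) ≈ (-1.0835, 0.7332)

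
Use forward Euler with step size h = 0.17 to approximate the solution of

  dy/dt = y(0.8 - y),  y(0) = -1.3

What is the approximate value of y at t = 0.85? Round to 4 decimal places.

-16.9389

Euler: y_{n+1} = y_n + h·f(t_n, y_n).
t=0.000000, y=-1.300000: f=-2.730000 → y ← -1.300000 + 0.17·(-2.730000) = -1.764100
t=0.170000, y=-1.764100: f=-4.523329 → y ← -1.764100 + 0.17·(-4.523329) = -2.533066
t=0.340000, y=-2.533066: f=-8.442876 → y ← -2.533066 + 0.17·(-8.442876) = -3.968355
t=0.510000, y=-3.968355: f=-18.922523 → y ← -3.968355 + 0.17·(-18.922523) = -7.185184
t=0.680000, y=-7.185184: f=-57.375011 → y ← -7.185184 + 0.17·(-57.375011) = -16.938936
y(0.85) ≈ -16.9389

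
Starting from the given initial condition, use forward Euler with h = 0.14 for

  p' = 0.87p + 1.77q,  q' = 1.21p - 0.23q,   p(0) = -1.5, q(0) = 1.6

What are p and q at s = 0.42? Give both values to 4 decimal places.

Euler on (p,q): p_{n+1} = p_n + h·p', q_{n+1} = q_n + h·q'.
0.000000: (-1.500000, 1.600000); f=(1.527000, -2.183000) → (-1.286220, 1.294380)
0.140000: (-1.286220, 1.294380); f=(1.172041, -1.854034) → (-1.122134, 1.034815)
0.280000: (-1.122134, 1.034815); f=(0.855366, -1.595790) → (-1.002383, 0.811405)
(p(0.42), q(0.42)) ≈ (-1.0024, 0.8114)

-1.0024, 0.8114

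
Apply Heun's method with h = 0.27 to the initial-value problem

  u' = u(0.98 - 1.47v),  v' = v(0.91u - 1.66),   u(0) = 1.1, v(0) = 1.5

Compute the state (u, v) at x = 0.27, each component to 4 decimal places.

Heun on (u,v): k1 = f(x_n, state_n); k2 = f(x_n + h, state_n + h·k1); state_{n+1} = state_n + (h/2)·(k1 + k2).
0.000000: (1.100000, 1.500000)
  k1 = (-1.347500, -0.988500)
  predictor → (0.736175, 1.233105)
  k2 = (-0.612987, -1.220874)
  → (0.835334, 1.201735)
(u(0.27), v(0.27)) ≈ (0.8353, 1.2017)

0.8353, 1.2017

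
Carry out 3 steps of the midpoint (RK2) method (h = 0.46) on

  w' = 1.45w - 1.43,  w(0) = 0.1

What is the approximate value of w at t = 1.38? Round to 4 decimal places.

-4.9915

Midpoint: k1 = f(t_n, w_n); k2 = f(t_n + h/2, w_n + (h/2)·k1); w_{n+1} = w_n + h·k2.
t=0.000000, w=0.100000:
  k1 = f(0.000000, 0.100000) = -1.285000
  k2 = f(0.230000, -0.195550) = -1.713547
  w ← 0.100000 + 0.46·(-1.713547) = -0.688232
t=0.460000, w=-0.688232:
  k1 = f(0.460000, -0.688232) = -2.427936
  k2 = f(0.690000, -1.246657) = -3.237653
  w ← -0.688232 + 0.46·(-3.237653) = -2.177552
t=0.920000, w=-2.177552:
  k1 = f(0.920000, -2.177552) = -4.587451
  k2 = f(1.150000, -3.232666) = -6.117365
  w ← -2.177552 + 0.46·(-6.117365) = -4.991540
w(1.38) ≈ -4.9915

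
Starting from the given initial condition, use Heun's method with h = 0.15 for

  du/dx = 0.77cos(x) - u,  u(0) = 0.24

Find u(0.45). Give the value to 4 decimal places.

Heun: k1 = f(x_n, u_n); k2 = f(x_n + h, u_n + h·k1); u_{n+1} = u_n + (h/2)·(k1 + k2).
x=0.000000, u=0.240000:
  k1 = f(0.000000, 0.240000) = 0.530000
  k2 = f(0.150000, 0.319500) = 0.441854
  u ← 0.240000 + (0.15/2)·(0.530000 + 0.441854) = 0.312889
x=0.150000, u=0.312889:
  k1 = f(0.150000, 0.312889) = 0.448465
  k2 = f(0.300000, 0.380159) = 0.355450
  u ← 0.312889 + (0.15/2)·(0.448465 + 0.355450) = 0.373183
x=0.300000, u=0.373183:
  k1 = f(0.300000, 0.373183) = 0.362426
  k2 = f(0.450000, 0.427547) = 0.265798
  u ← 0.373183 + (0.15/2)·(0.362426 + 0.265798) = 0.420299
u(0.45) ≈ 0.4203

0.4203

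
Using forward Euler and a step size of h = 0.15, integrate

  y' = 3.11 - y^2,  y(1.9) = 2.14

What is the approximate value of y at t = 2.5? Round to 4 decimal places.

Euler: y_{n+1} = y_n + h·f(t_n, y_n).
t=1.900000, y=2.140000: f=-1.469600 → y ← 2.140000 + 0.15·(-1.469600) = 1.919560
t=2.050000, y=1.919560: f=-0.574711 → y ← 1.919560 + 0.15·(-0.574711) = 1.833353
t=2.200000, y=1.833353: f=-0.251185 → y ← 1.833353 + 0.15·(-0.251185) = 1.795676
t=2.350000, y=1.795676: f=-0.114451 → y ← 1.795676 + 0.15·(-0.114451) = 1.778508
y(2.5) ≈ 1.7785

1.7785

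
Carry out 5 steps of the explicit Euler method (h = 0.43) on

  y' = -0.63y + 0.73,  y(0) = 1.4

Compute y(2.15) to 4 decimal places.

Euler: y_{n+1} = y_n + h·f(t_n, y_n).
t=0.000000, y=1.400000: f=-0.152000 → y ← 1.400000 + 0.43·(-0.152000) = 1.334640
t=0.430000, y=1.334640: f=-0.110823 → y ← 1.334640 + 0.43·(-0.110823) = 1.286986
t=0.860000, y=1.286986: f=-0.080801 → y ← 1.286986 + 0.43·(-0.080801) = 1.252242
t=1.290000, y=1.252242: f=-0.058912 → y ← 1.252242 + 0.43·(-0.058912) = 1.226909
t=1.720000, y=1.226909: f=-0.042953 → y ← 1.226909 + 0.43·(-0.042953) = 1.208440
y(2.15) ≈ 1.2084

1.2084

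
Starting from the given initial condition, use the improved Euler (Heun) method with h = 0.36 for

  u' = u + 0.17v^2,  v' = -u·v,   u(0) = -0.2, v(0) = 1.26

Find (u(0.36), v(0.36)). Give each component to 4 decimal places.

-0.1631, 1.3479

Heun on (u,v): k1 = f(x_n, state_n); k2 = f(x_n + h, state_n + h·k1); state_{n+1} = state_n + (h/2)·(k1 + k2).
0.000000: (-0.200000, 1.260000)
  k1 = (0.069892, 0.252000)
  predictor → (-0.174839, 1.350720)
  k2 = (0.135317, 0.236158)
  → (-0.163062, 1.347869)
(u(0.36), v(0.36)) ≈ (-0.1631, 1.3479)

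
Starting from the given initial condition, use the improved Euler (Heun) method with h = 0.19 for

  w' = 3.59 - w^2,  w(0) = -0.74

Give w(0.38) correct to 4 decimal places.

Heun: k1 = f(s_n, w_n); k2 = f(s_n + h, w_n + h·k1); w_{n+1} = w_n + (h/2)·(k1 + k2).
s=0.000000, w=-0.740000:
  k1 = f(0.000000, -0.740000) = 3.042400
  k2 = f(0.190000, -0.161944) = 3.563774
  w ← -0.740000 + (0.19/2)·(3.042400 + 3.563774) = -0.112413
s=0.190000, w=-0.112413:
  k1 = f(0.190000, -0.112413) = 3.577363
  k2 = f(0.380000, 0.567286) = 3.268187
  w ← -0.112413 + (0.19/2)·(3.577363 + 3.268187) = 0.537914
w(0.38) ≈ 0.5379

0.5379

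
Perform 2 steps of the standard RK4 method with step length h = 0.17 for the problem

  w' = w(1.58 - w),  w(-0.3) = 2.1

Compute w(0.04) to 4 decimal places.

RK4: k1 = f(x_n, w_n); k2 = f(x_n + h/2, w_n + (h/2)·k1); k3 = f(x_n + h/2, w_n + (h/2)·k2); k4 = f(x_n + h, w_n + h·k3); w_{n+1} = w_n + (h/6)·(k1 + 2k2 + 2k3 + k4).
x=-0.300000, w=2.100000:
  k1 = f(-0.300000, 2.100000) = -1.092000
  k2 = f(-0.215000, 2.007180) = -0.857427
  k3 = f(-0.215000, 2.027119) = -0.906363
  k4 = f(-0.130000, 1.945918) = -0.712047
  w ← 2.100000 + (0.17/6)·(k1 + 2k2 + 2k3 + k4) = 1.948937
x=-0.130000, w=1.948937:
  k1 = f(-0.130000, 1.948937) = -0.719036
  k2 = f(-0.045000, 1.887819) = -0.581107
  k3 = f(-0.045000, 1.899543) = -0.606986
  k4 = f(0.040000, 1.845750) = -0.490507
  w ← 1.948937 + (0.17/6)·(k1 + 2k2 + 2k3 + k4) = 1.847342
w(0.04) ≈ 1.8473

1.8473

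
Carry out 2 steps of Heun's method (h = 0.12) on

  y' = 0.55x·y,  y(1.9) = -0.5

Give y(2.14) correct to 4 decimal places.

-0.6523

Heun: k1 = f(x_n, y_n); k2 = f(x_n + h, y_n + h·k1); y_{n+1} = y_n + (h/2)·(k1 + k2).
x=1.900000, y=-0.500000:
  k1 = f(1.900000, -0.500000) = -0.522500
  k2 = f(2.020000, -0.562700) = -0.625160
  y ← -0.500000 + (0.12/2)·(-0.522500 + (-0.625160)) = -0.568860
x=2.020000, y=-0.568860:
  k1 = f(2.020000, -0.568860) = -0.632003
  k2 = f(2.140000, -0.644700) = -0.758812
  y ← -0.568860 + (0.12/2)·(-0.632003 + (-0.758812)) = -0.652308
y(2.14) ≈ -0.6523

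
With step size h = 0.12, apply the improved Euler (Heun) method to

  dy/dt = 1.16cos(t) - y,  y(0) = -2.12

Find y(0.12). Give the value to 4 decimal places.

Heun: k1 = f(t_n, y_n); k2 = f(t_n + h, y_n + h·k1); y_{n+1} = y_n + (h/2)·(k1 + k2).
t=0.000000, y=-2.120000:
  k1 = f(0.000000, -2.120000) = 3.280000
  k2 = f(0.120000, -1.726400) = 2.878058
  y ← -2.120000 + (0.12/2)·(3.280000 + 2.878058) = -1.750517
y(0.12) ≈ -1.7505

-1.7505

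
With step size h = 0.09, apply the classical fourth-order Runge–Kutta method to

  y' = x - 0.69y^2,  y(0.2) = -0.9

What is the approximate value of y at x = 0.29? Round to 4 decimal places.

RK4: k1 = f(x_n, y_n); k2 = f(x_n + h/2, y_n + (h/2)·k1); k3 = f(x_n + h/2, y_n + (h/2)·k2); k4 = f(x_n + h, y_n + h·k3); y_{n+1} = y_n + (h/6)·(k1 + 2k2 + 2k3 + k4).
x=0.200000, y=-0.900000:
  k1 = f(0.200000, -0.900000) = -0.358900
  k2 = f(0.245000, -0.916150) = -0.334139
  k3 = f(0.245000, -0.915036) = -0.332731
  k4 = f(0.290000, -0.929946) = -0.306711
  y ← -0.900000 + (0.09/6)·(k1 + 2k2 + 2k3 + k4) = -0.929990
y(0.29) ≈ -0.9300

-0.9300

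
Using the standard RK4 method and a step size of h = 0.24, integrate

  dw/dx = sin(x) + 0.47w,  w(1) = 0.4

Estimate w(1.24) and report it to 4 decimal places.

RK4: k1 = f(x_n, w_n); k2 = f(x_n + h/2, w_n + (h/2)·k1); k3 = f(x_n + h/2, w_n + (h/2)·k2); k4 = f(x_n + h, w_n + h·k3); w_{n+1} = w_n + (h/6)·(k1 + 2k2 + 2k3 + k4).
x=1.000000, w=0.400000:
  k1 = f(1.000000, 0.400000) = 1.029471
  k2 = f(1.120000, 0.523537) = 1.146163
  k3 = f(1.120000, 0.537540) = 1.152744
  k4 = f(1.240000, 0.676659) = 1.263814
  w ← 0.400000 + (0.24/6)·(k1 + 2k2 + 2k3 + k4) = 0.675644
w(1.24) ≈ 0.6756

0.6756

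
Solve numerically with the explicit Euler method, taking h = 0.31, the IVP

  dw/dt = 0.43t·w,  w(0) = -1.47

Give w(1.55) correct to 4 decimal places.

Euler: w_{n+1} = w_n + h·f(t_n, w_n).
t=0.000000, w=-1.470000: f=0.000000 → w ← -1.470000 + 0.31·0.000000 = -1.470000
t=0.310000, w=-1.470000: f=-0.195951 → w ← -1.470000 + 0.31·(-0.195951) = -1.530745
t=0.620000, w=-1.530745: f=-0.408097 → w ← -1.530745 + 0.31·(-0.408097) = -1.657255
t=0.930000, w=-1.657255: f=-0.662736 → w ← -1.657255 + 0.31·(-0.662736) = -1.862703
t=1.240000, w=-1.862703: f=-0.993193 → w ← -1.862703 + 0.31·(-0.993193) = -2.170593
w(1.55) ≈ -2.1706

-2.1706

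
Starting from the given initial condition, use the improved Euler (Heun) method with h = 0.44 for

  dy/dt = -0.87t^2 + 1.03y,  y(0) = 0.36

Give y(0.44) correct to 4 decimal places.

Heun: k1 = f(t_n, y_n); k2 = f(t_n + h, y_n + h·k1); y_{n+1} = y_n + (h/2)·(k1 + k2).
t=0.000000, y=0.360000:
  k1 = f(0.000000, 0.360000) = 0.370800
  k2 = f(0.440000, 0.523152) = 0.370415
  y ← 0.360000 + (0.44/2)·(0.370800 + 0.370415) = 0.523067
y(0.44) ≈ 0.5231

0.5231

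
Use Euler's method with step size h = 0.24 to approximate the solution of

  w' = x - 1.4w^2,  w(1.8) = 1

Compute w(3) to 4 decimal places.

1.3982

Euler: w_{n+1} = w_n + h·f(x_n, w_n).
x=1.800000, w=1.000000: f=0.400000 → w ← 1.000000 + 0.24·0.400000 = 1.096000
x=2.040000, w=1.096000: f=0.358298 → w ← 1.096000 + 0.24·0.358298 = 1.181991
x=2.280000, w=1.181991: f=0.324055 → w ← 1.181991 + 0.24·0.324055 = 1.259765
x=2.520000, w=1.259765: f=0.298191 → w ← 1.259765 + 0.24·0.298191 = 1.331330
x=2.760000, w=1.331330: f=0.278584 → w ← 1.331330 + 0.24·0.278584 = 1.398190
w(3) ≈ 1.3982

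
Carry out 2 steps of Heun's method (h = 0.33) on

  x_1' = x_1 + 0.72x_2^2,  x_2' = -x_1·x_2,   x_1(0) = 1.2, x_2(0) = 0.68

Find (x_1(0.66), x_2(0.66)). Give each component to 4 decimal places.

Heun on (x_1,x_2): k1 = f(t_n, state_n); k2 = f(t_n + h, state_n + h·k1); state_{n+1} = state_n + (h/2)·(k1 + k2).
0.000000: (1.200000, 0.680000)
  k1 = (1.532928, -0.816000)
  predictor → (1.705866, 0.410720)
  k2 = (1.827324, -0.700633)
  → (1.754442, 0.429755)
0.330000: (1.754442, 0.429755)
  k1 = (1.887418, -0.753981)
  predictor → (2.377290, 0.180942)
  k2 = (2.400862, -0.430151)
  → (2.462008, 0.234374)
(x_1(0.66), x_2(0.66)) ≈ (2.4620, 0.2344)

2.4620, 0.2344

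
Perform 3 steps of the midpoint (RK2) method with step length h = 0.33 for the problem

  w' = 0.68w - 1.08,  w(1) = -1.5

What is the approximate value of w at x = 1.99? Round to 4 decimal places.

-4.4374

Midpoint: k1 = f(x_n, w_n); k2 = f(x_n + h/2, w_n + (h/2)·k1); w_{n+1} = w_n + h·k2.
x=1.000000, w=-1.500000:
  k1 = f(1.000000, -1.500000) = -2.100000
  k2 = f(1.165000, -1.846500) = -2.335620
  w ← -1.500000 + 0.33·(-2.335620) = -2.270755
x=1.330000, w=-2.270755:
  k1 = f(1.330000, -2.270755) = -2.624113
  k2 = f(1.495000, -2.703733) = -2.918539
  w ← -2.270755 + 0.33·(-2.918539) = -3.233872
x=1.660000, w=-3.233872:
  k1 = f(1.660000, -3.233872) = -3.279033
  k2 = f(1.825000, -3.774913) = -3.646941
  w ← -3.233872 + 0.33·(-3.646941) = -4.437363
w(1.99) ≈ -4.4374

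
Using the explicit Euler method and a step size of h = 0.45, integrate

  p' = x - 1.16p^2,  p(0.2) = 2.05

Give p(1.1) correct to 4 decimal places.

Euler: p_{n+1} = p_n + h·f(x_n, p_n).
x=0.200000, p=2.050000: f=-4.674900 → p ← 2.050000 + 0.45·(-4.674900) = -0.053705
x=0.650000, p=-0.053705: f=0.646654 → p ← -0.053705 + 0.45·0.646654 = 0.237289
p(1.1) ≈ 0.2373

0.2373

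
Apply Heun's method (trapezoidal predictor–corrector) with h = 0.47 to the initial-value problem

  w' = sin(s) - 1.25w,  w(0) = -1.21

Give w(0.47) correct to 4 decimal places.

Heun: k1 = f(s_n, w_n); k2 = f(s_n + h, w_n + h·k1); w_{n+1} = w_n + (h/2)·(k1 + k2).
s=0.000000, w=-1.210000:
  k1 = f(0.000000, -1.210000) = 1.512500
  k2 = f(0.470000, -0.499125) = 1.076793
  w ← -1.210000 + (0.47/2)·(1.512500 + 1.076793) = -0.601516
w(0.47) ≈ -0.6015

-0.6015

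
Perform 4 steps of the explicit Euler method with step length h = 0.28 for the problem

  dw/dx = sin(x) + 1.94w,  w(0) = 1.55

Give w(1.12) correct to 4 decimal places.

9.4129

Euler: w_{n+1} = w_n + h·f(x_n, w_n).
x=0.000000, w=1.550000: f=3.007000 → w ← 1.550000 + 0.28·3.007000 = 2.391960
x=0.280000, w=2.391960: f=4.916758 → w ← 2.391960 + 0.28·4.916758 = 3.768652
x=0.560000, w=3.768652: f=7.842372 → w ← 3.768652 + 0.28·7.842372 = 5.964516
x=0.840000, w=5.964516: f=12.315805 → w ← 5.964516 + 0.28·12.315805 = 9.412942
w(1.12) ≈ 9.4129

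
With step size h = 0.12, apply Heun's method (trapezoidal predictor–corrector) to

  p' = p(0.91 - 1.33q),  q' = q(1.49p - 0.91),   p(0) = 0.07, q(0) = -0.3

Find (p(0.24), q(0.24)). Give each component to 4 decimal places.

0.0949, -0.2484

Heun on (p,q): k1 = f(t_n, state_n); k2 = f(t_n + h, state_n + h·k1); state_{n+1} = state_n + (h/2)·(k1 + k2).
0.000000: (0.070000, -0.300000)
  k1 = (0.091630, 0.241710)
  predictor → (0.080996, -0.270995)
  k2 = (0.102899, 0.213901)
  → (0.081672, -0.272663)
0.120000: (0.081672, -0.272663)
  k1 = (0.103939, 0.214943)
  predictor → (0.094144, -0.246870)
  k2 = (0.116583, 0.190022)
  → (0.094903, -0.248365)
(p(0.24), q(0.24)) ≈ (0.0949, -0.2484)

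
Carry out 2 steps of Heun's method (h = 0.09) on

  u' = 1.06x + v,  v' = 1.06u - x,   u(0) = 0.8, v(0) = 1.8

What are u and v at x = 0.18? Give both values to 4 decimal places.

1.1556, 1.9688

Heun on (u,v): k1 = f(x_n, state_n); k2 = f(x_n + h, state_n + h·k1); state_{n+1} = state_n + (h/2)·(k1 + k2).
0.000000: (0.800000, 1.800000)
  k1 = (1.800000, 0.848000)
  predictor → (0.962000, 1.876320)
  k2 = (1.971720, 0.929720)
  → (0.969727, 1.879997)
0.090000: (0.969727, 1.879997)
  k1 = (1.975397, 0.937911)
  predictor → (1.147513, 1.964409)
  k2 = (2.155209, 1.036364)
  → (1.155605, 1.968840)
(u(0.18), v(0.18)) ≈ (1.1556, 1.9688)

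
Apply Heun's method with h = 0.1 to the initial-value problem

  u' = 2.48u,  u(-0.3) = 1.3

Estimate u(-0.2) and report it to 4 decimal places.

1.6624

Heun: k1 = f(x_n, u_n); k2 = f(x_n + h, u_n + h·k1); u_{n+1} = u_n + (h/2)·(k1 + k2).
x=-0.300000, u=1.300000:
  k1 = f(-0.300000, 1.300000) = 3.224000
  k2 = f(-0.200000, 1.622400) = 4.023552
  u ← 1.300000 + (0.1/2)·(3.224000 + 4.023552) = 1.662378
u(-0.2) ≈ 1.6624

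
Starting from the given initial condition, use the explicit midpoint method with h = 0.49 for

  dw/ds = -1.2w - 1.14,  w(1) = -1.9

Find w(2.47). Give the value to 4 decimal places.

-1.1401

Midpoint: k1 = f(s_n, w_n); k2 = f(s_n + h/2, w_n + (h/2)·k1); w_{n+1} = w_n + h·k2.
s=1.000000, w=-1.900000:
  k1 = f(1.000000, -1.900000) = 1.140000
  k2 = f(1.245000, -1.620700) = 0.804840
  w ← -1.900000 + 0.49·0.804840 = -1.505628
s=1.490000, w=-1.505628:
  k1 = f(1.490000, -1.505628) = 0.666754
  k2 = f(1.735000, -1.342274) = 0.470728
  w ← -1.505628 + 0.49·0.470728 = -1.274971
s=1.980000, w=-1.274971:
  k1 = f(1.980000, -1.274971) = 0.389966
  k2 = f(2.225000, -1.179430) = 0.275316
  w ← -1.274971 + 0.49·0.275316 = -1.140067
w(2.47) ≈ -1.1401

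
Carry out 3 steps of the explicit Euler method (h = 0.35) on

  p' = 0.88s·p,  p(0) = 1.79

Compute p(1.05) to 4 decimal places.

2.4105

Euler: p_{n+1} = p_n + h·f(s_n, p_n).
s=0.000000, p=1.790000: f=0.000000 → p ← 1.790000 + 0.35·0.000000 = 1.790000
s=0.350000, p=1.790000: f=0.551320 → p ← 1.790000 + 0.35·0.551320 = 1.982962
s=0.700000, p=1.982962: f=1.221505 → p ← 1.982962 + 0.35·1.221505 = 2.410489
p(1.05) ≈ 2.4105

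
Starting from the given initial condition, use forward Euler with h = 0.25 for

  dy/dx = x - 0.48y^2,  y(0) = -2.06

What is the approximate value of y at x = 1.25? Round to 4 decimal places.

-11.8378

Euler: y_{n+1} = y_n + h·f(x_n, y_n).
x=0.000000, y=-2.060000: f=-2.036928 → y ← -2.060000 + 0.25·(-2.036928) = -2.569232
x=0.250000, y=-2.569232: f=-2.918457 → y ← -2.569232 + 0.25·(-2.918457) = -3.298846
x=0.500000, y=-3.298846: f=-4.723546 → y ← -3.298846 + 0.25·(-4.723546) = -4.479733
x=0.750000, y=-4.479733: f=-8.882643 → y ← -4.479733 + 0.25·(-8.882643) = -6.700394
x=1.000000, y=-6.700394: f=-20.549732 → y ← -6.700394 + 0.25·(-20.549732) = -11.837827
y(1.25) ≈ -11.8378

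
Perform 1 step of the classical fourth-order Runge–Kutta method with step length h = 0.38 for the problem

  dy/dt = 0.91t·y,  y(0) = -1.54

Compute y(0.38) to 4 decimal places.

-1.6446

RK4: k1 = f(t_n, y_n); k2 = f(t_n + h/2, y_n + (h/2)·k1); k3 = f(t_n + h/2, y_n + (h/2)·k2); k4 = f(t_n + h, y_n + h·k3); y_{n+1} = y_n + (h/6)·(k1 + 2k2 + 2k3 + k4).
t=0.000000, y=-1.540000:
  k1 = f(0.000000, -1.540000) = 0.000000
  k2 = f(0.190000, -1.540000) = -0.266266
  k3 = f(0.190000, -1.590591) = -0.275013
  k4 = f(0.380000, -1.644505) = -0.568670
  y ← -1.540000 + (0.38/6)·(k1 + 2k2 + 2k3 + k4) = -1.644578
y(0.38) ≈ -1.6446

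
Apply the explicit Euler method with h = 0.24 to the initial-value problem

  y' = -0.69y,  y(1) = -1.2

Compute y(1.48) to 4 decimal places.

Euler: y_{n+1} = y_n + h·f(s_n, y_n).
s=1.000000, y=-1.200000: f=0.828000 → y ← -1.200000 + 0.24·0.828000 = -1.001280
s=1.240000, y=-1.001280: f=0.690883 → y ← -1.001280 + 0.24·0.690883 = -0.835468
y(1.48) ≈ -0.8355

-0.8355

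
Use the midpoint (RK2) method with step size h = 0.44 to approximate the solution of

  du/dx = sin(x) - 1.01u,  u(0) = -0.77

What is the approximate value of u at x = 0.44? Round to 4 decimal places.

-0.4078

Midpoint: k1 = f(x_n, u_n); k2 = f(x_n + h/2, u_n + (h/2)·k1); u_{n+1} = u_n + h·k2.
x=0.000000, u=-0.770000:
  k1 = f(0.000000, -0.770000) = 0.777700
  k2 = f(0.220000, -0.598906) = 0.823125
  u ← -0.770000 + 0.44·0.823125 = -0.407825
u(0.44) ≈ -0.4078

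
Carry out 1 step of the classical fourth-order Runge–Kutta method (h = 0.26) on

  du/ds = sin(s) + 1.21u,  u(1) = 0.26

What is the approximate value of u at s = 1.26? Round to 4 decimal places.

0.6308

RK4: k1 = f(s_n, u_n); k2 = f(s_n + h/2, u_n + (h/2)·k1); k3 = f(s_n + h/2, u_n + (h/2)·k2); k4 = f(s_n + h, u_n + h·k3); u_{n+1} = u_n + (h/6)·(k1 + 2k2 + 2k3 + k4).
s=1.000000, u=0.260000:
  k1 = f(1.000000, 0.260000) = 1.156071
  k2 = f(1.130000, 0.410289) = 1.400862
  k3 = f(1.130000, 0.442112) = 1.439368
  k4 = f(1.260000, 0.634236) = 1.719515
  u ← 0.260000 + (0.26/6)·(k1 + 2k2 + 2k3 + k4) = 0.630762
u(1.26) ≈ 0.6308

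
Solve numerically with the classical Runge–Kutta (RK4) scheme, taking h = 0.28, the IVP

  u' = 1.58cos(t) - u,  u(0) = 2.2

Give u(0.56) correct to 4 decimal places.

RK4: k1 = f(t_n, u_n); k2 = f(t_n + h/2, u_n + (h/2)·k1); k3 = f(t_n + h/2, u_n + (h/2)·k2); k4 = f(t_n + h, u_n + h·k3); u_{n+1} = u_n + (h/6)·(k1 + 2k2 + 2k3 + k4).
t=0.000000, u=2.200000:
  k1 = f(0.000000, 2.200000) = -0.620000
  k2 = f(0.140000, 2.113200) = -0.548659
  k3 = f(0.140000, 2.123188) = -0.558647
  k4 = f(0.280000, 2.043579) = -0.525111
  u ← 2.200000 + (0.28/6)·(k1 + 2k2 + 2k3 + k4) = 2.043213
t=0.280000, u=2.043213:
  k1 = f(0.280000, 2.043213) = -0.524745
  k2 = f(0.420000, 1.969749) = -0.527068
  k3 = f(0.420000, 1.969423) = -0.526743
  k4 = f(0.560000, 1.895725) = -0.557062
  u ← 2.043213 + (0.28/6)·(k1 + 2k2 + 2k3 + k4) = 1.894373
u(0.56) ≈ 1.8944

1.8944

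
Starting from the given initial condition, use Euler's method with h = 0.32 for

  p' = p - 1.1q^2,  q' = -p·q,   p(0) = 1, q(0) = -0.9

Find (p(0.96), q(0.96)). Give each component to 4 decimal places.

Euler on (p,q): p_{n+1} = p_n + h·p', q_{n+1} = q_n + h·q'.
0.000000: (1.000000, -0.900000); f=(0.109000, 0.900000) → (1.034880, -0.612000)
0.320000: (1.034880, -0.612000); f=(0.622882, 0.633347) → (1.234202, -0.409329)
0.640000: (1.234202, -0.409329); f=(1.049897, 0.505195) → (1.570169, -0.247667)
(p(0.96), q(0.96)) ≈ (1.5702, -0.2477)

1.5702, -0.2477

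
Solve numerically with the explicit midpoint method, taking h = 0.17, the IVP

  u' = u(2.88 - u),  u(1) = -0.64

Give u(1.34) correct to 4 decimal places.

-2.3472

Midpoint: k1 = f(x_n, u_n); k2 = f(x_n + h/2, u_n + (h/2)·k1); u_{n+1} = u_n + h·k2.
x=1.000000, u=-0.640000:
  k1 = f(1.000000, -0.640000) = -2.252800
  k2 = f(1.085000, -0.831488) = -3.086058
  u ← -0.640000 + 0.17·(-3.086058) = -1.164630
x=1.170000, u=-1.164630:
  k1 = f(1.170000, -1.164630) = -4.710496
  k2 = f(1.255000, -1.565022) = -6.956557
  u ← -1.164630 + 0.17·(-6.956557) = -2.347245
u(1.34) ≈ -2.3472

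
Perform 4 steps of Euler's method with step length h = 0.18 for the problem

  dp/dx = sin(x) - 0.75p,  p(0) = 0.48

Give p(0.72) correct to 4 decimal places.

Euler: p_{n+1} = p_n + h·f(x_n, p_n).
x=0.000000, p=0.480000: f=-0.360000 → p ← 0.480000 + 0.18·(-0.360000) = 0.415200
x=0.180000, p=0.415200: f=-0.132370 → p ← 0.415200 + 0.18·(-0.132370) = 0.391373
x=0.360000, p=0.391373: f=0.058744 → p ← 0.391373 + 0.18·0.058744 = 0.401947
x=0.540000, p=0.401947: f=0.212676 → p ← 0.401947 + 0.18·0.212676 = 0.440229
p(0.72) ≈ 0.4402

0.4402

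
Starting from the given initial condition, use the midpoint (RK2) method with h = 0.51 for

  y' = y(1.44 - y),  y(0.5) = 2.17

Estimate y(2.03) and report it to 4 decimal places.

1.5712

Midpoint: k1 = f(s_n, y_n); k2 = f(s_n + h/2, y_n + (h/2)·k1); y_{n+1} = y_n + h·k2.
s=0.500000, y=2.170000:
  k1 = f(0.500000, 2.170000) = -1.584100
  k2 = f(0.755000, 1.766055) = -0.575830
  y ← 2.170000 + 0.51·(-0.575830) = 1.876327
s=1.010000, y=1.876327:
  k1 = f(1.010000, 1.876327) = -0.818691
  k2 = f(1.265000, 1.667560) = -0.379471
  y ← 1.876327 + 0.51·(-0.379471) = 1.682797
s=1.520000, y=1.682797:
  k1 = f(1.520000, 1.682797) = -0.408577
  k2 = f(1.775000, 1.578609) = -0.218810
  y ← 1.682797 + 0.51·(-0.218810) = 1.571203
y(2.03) ≈ 1.5712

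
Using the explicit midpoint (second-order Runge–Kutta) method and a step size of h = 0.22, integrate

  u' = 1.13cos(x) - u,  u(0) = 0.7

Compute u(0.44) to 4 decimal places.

0.8379

Midpoint: k1 = f(x_n, u_n); k2 = f(x_n + h/2, u_n + (h/2)·k1); u_{n+1} = u_n + h·k2.
x=0.000000, u=0.700000:
  k1 = f(0.000000, 0.700000) = 0.430000
  k2 = f(0.110000, 0.747300) = 0.375870
  u ← 0.700000 + 0.22·0.375870 = 0.782691
x=0.220000, u=0.782691:
  k1 = f(0.220000, 0.782691) = 0.320073
  k2 = f(0.330000, 0.817899) = 0.251128
  u ← 0.782691 + 0.22·0.251128 = 0.837940
u(0.44) ≈ 0.8379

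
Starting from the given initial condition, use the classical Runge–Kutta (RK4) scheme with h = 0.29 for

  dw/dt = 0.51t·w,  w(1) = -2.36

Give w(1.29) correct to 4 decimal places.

-2.7955

RK4: k1 = f(t_n, w_n); k2 = f(t_n + h/2, w_n + (h/2)·k1); k3 = f(t_n + h/2, w_n + (h/2)·k2); k4 = f(t_n + h, w_n + h·k3); w_{n+1} = w_n + (h/6)·(k1 + 2k2 + 2k3 + k4).
t=1.000000, w=-2.360000:
  k1 = f(1.000000, -2.360000) = -1.203600
  k2 = f(1.145000, -2.534522) = -1.480034
  k3 = f(1.145000, -2.574605) = -1.503441
  k4 = f(1.290000, -2.795998) = -1.839487
  w ← -2.360000 + (0.29/6)·(k1 + 2k2 + 2k3 + k4) = -2.795485
w(1.29) ≈ -2.7955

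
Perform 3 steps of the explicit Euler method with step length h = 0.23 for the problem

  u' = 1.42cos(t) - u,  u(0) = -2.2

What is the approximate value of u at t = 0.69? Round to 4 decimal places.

-0.2732

Euler: u_{n+1} = u_n + h·f(t_n, u_n).
t=0.000000, u=-2.200000: f=3.620000 → u ← -2.200000 + 0.23·3.620000 = -1.367400
t=0.230000, u=-1.367400: f=2.750006 → u ← -1.367400 + 0.23·2.750006 = -0.734899
t=0.460000, u=-0.734899: f=2.007293 → u ← -0.734899 + 0.23·2.007293 = -0.273221
u(0.69) ≈ -0.2732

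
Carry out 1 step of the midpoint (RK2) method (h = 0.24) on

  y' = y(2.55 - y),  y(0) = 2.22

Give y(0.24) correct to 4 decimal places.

Midpoint: k1 = f(s_n, y_n); k2 = f(s_n + h/2, y_n + (h/2)·k1); y_{n+1} = y_n + h·k2.
s=0.000000, y=2.220000:
  k1 = f(0.000000, 2.220000) = 0.732600
  k2 = f(0.120000, 2.307912) = 0.558718
  y ← 2.220000 + 0.24·0.558718 = 2.354092
y(0.24) ≈ 2.3541

2.3541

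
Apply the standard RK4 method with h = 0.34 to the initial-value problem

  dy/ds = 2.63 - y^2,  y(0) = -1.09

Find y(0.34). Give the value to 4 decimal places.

-0.4190

RK4: k1 = f(s_n, y_n); k2 = f(s_n + h/2, y_n + (h/2)·k1); k3 = f(s_n + h/2, y_n + (h/2)·k2); k4 = f(s_n + h, y_n + h·k3); y_{n+1} = y_n + (h/6)·(k1 + 2k2 + 2k3 + k4).
s=0.000000, y=-1.090000:
  k1 = f(0.000000, -1.090000) = 1.441900
  k2 = f(0.170000, -0.844877) = 1.916183
  k3 = f(0.170000, -0.764249) = 2.045924
  k4 = f(0.340000, -0.394386) = 2.474460
  y ← -1.090000 + (0.34/6)·(k1 + 2k2 + 2k3 + k4) = -0.419034
y(0.34) ≈ -0.4190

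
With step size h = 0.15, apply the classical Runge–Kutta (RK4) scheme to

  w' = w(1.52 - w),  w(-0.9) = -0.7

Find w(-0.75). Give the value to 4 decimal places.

RK4: k1 = f(x_n, w_n); k2 = f(x_n + h/2, w_n + (h/2)·k1); k3 = f(x_n + h/2, w_n + (h/2)·k2); k4 = f(x_n + h, w_n + h·k3); w_{n+1} = w_n + (h/6)·(k1 + 2k2 + 2k3 + k4).
x=-0.900000, w=-0.700000:
  k1 = f(-0.900000, -0.700000) = -1.554000
  k2 = f(-0.825000, -0.816550) = -1.907910
  k3 = f(-0.825000, -0.843093) = -1.992308
  k4 = f(-0.750000, -0.998846) = -2.515940
  w ← -0.700000 + (0.15/6)·(k1 + 2k2 + 2k3 + k4) = -0.996759
w(-0.75) ≈ -0.9968

-0.9968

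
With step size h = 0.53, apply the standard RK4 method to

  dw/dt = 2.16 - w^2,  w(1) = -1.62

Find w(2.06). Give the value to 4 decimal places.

RK4: k1 = f(t_n, w_n); k2 = f(t_n + h/2, w_n + (h/2)·k1); k3 = f(t_n + h/2, w_n + (h/2)·k2); k4 = f(t_n + h, w_n + h·k3); w_{n+1} = w_n + (h/6)·(k1 + 2k2 + 2k3 + k4).
t=1.000000, w=-1.620000:
  k1 = f(1.000000, -1.620000) = -0.464400
  k2 = f(1.265000, -1.743066) = -0.878279
  k3 = f(1.265000, -1.852744) = -1.272660
  k4 = f(1.530000, -2.294510) = -3.104776
  w ← -1.620000 + (0.53/6)·(k1 + 2k2 + 2k3 + k4) = -2.315276
t=1.530000, w=-2.315276:
  k1 = f(1.530000, -2.315276) = -3.200505
  k2 = f(1.795000, -3.163410) = -7.847165
  k3 = f(1.795000, -4.394775) = -17.154048
  k4 = f(2.060000, -11.406922) = -127.957866
  w ← -2.315276 + (0.53/6)·(k1 + 2k2 + 2k3 + k4) = -18.317813
w(2.06) ≈ -18.3178

-18.3178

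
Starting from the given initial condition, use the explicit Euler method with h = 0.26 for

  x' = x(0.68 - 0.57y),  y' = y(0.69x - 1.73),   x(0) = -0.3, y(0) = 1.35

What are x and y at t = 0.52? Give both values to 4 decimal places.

-0.3157, 0.3335

Euler on (x,y): x_{n+1} = x_n + h·x', y_{n+1} = y_n + h·y'.
0.000000: (-0.300000, 1.350000); f=(0.026850, -2.614950) → (-0.293019, 0.670113)
0.260000: (-0.293019, 0.670113); f=(-0.087330, -1.294781) → (-0.315725, 0.333470)
(x(0.52), y(0.52)) ≈ (-0.3157, 0.3335)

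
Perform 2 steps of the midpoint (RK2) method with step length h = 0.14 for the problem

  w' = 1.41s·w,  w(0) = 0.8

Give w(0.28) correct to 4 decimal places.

0.8451

Midpoint: k1 = f(s_n, w_n); k2 = f(s_n + h/2, w_n + (h/2)·k1); w_{n+1} = w_n + h·k2.
s=0.000000, w=0.800000:
  k1 = f(0.000000, 0.800000) = 0.000000
  k2 = f(0.070000, 0.800000) = 0.078960
  w ← 0.800000 + 0.14·0.078960 = 0.811054
s=0.140000, w=0.811054:
  k1 = f(0.140000, 0.811054) = 0.160102
  k2 = f(0.210000, 0.822262) = 0.243472
  w ← 0.811054 + 0.14·0.243472 = 0.845140
w(0.28) ≈ 0.8451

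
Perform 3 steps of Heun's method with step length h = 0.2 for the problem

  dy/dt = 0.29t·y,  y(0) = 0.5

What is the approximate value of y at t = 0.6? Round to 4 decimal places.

0.5268

Heun: k1 = f(t_n, y_n); k2 = f(t_n + h, y_n + h·k1); y_{n+1} = y_n + (h/2)·(k1 + k2).
t=0.000000, y=0.500000:
  k1 = f(0.000000, 0.500000) = 0.000000
  k2 = f(0.200000, 0.500000) = 0.029000
  y ← 0.500000 + (0.2/2)·(0.000000 + 0.029000) = 0.502900
t=0.200000, y=0.502900:
  k1 = f(0.200000, 0.502900) = 0.029168
  k2 = f(0.400000, 0.508734) = 0.059013
  y ← 0.502900 + (0.2/2)·(0.029168 + 0.059013) = 0.511718
t=0.400000, y=0.511718:
  k1 = f(0.400000, 0.511718) = 0.059359
  k2 = f(0.600000, 0.523590) = 0.091105
  y ← 0.511718 + (0.2/2)·(0.059359 + 0.091105) = 0.526765
y(0.6) ≈ 0.5268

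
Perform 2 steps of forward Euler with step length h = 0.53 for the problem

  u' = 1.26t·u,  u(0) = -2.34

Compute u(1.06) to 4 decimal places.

-3.1682

Euler: u_{n+1} = u_n + h·f(t_n, u_n).
t=0.000000, u=-2.340000: f=0.000000 → u ← -2.340000 + 0.53·0.000000 = -2.340000
t=0.530000, u=-2.340000: f=-1.562652 → u ← -2.340000 + 0.53·(-1.562652) = -3.168206
u(1.06) ≈ -3.1682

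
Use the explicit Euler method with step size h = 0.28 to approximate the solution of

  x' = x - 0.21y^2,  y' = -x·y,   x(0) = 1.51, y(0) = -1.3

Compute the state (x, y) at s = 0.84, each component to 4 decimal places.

Euler on (x,y): x_{n+1} = x_n + h·x', y_{n+1} = y_n + h·y'.
0.000000: (1.510000, -1.300000); f=(1.155100, 1.963000) → (1.833428, -0.750360)
0.280000: (1.833428, -0.750360); f=(1.715190, 1.375731) → (2.313681, -0.365155)
0.560000: (2.313681, -0.365155); f=(2.285680, 0.844853) → (2.953671, -0.128596)
(x(0.84), y(0.84)) ≈ (2.9537, -0.1286)

2.9537, -0.1286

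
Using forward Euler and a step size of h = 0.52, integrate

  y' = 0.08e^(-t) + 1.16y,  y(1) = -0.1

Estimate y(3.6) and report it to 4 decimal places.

Euler: y_{n+1} = y_n + h·f(t_n, y_n).
t=1.000000, y=-0.100000: f=-0.086570 → y ← -0.100000 + 0.52·(-0.086570) = -0.145016
t=1.520000, y=-0.145016: f=-0.150722 → y ← -0.145016 + 0.52·(-0.150722) = -0.223392
t=2.040000, y=-0.223392: f=-0.248732 → y ← -0.223392 + 0.52·(-0.248732) = -0.352732
t=2.560000, y=-0.352732: f=-0.402985 → y ← -0.352732 + 0.52·(-0.402985) = -0.562284
t=3.080000, y=-0.562284: f=-0.648573 → y ← -0.562284 + 0.52·(-0.648573) = -0.899542
y(3.6) ≈ -0.8995

-0.8995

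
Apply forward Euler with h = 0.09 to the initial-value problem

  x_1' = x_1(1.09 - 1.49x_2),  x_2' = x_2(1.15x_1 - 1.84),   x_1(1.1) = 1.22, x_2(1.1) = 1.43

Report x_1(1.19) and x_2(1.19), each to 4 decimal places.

1.1057, 1.3738

Euler on (x_1,x_2): x_1_{n+1} = x_1_n + h·x_1', x_2_{n+1} = x_2_n + h·x_2'.
1.100000: (1.220000, 1.430000); f=(-1.269654, -0.624910) → (1.105731, 1.373758)
(x_1(1.19), x_2(1.19)) ≈ (1.1057, 1.3738)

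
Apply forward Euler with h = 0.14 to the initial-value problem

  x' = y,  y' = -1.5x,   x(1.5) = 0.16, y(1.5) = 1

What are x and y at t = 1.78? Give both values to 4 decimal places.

0.4353, 0.9034

Euler on (x,y): x_{n+1} = x_n + h·x', y_{n+1} = y_n + h·y'.
1.500000: (0.160000, 1.000000); f=(1.000000, -0.240000) → (0.300000, 0.966400)
1.640000: (0.300000, 0.966400); f=(0.966400, -0.450000) → (0.435296, 0.903400)
(x(1.78), y(1.78)) ≈ (0.4353, 0.9034)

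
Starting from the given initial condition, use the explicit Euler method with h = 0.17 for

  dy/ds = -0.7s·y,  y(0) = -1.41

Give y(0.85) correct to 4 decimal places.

-1.1444

Euler: y_{n+1} = y_n + h·f(s_n, y_n).
s=0.000000, y=-1.410000: f=0.000000 → y ← -1.410000 + 0.17·0.000000 = -1.410000
s=0.170000, y=-1.410000: f=0.167790 → y ← -1.410000 + 0.17·0.167790 = -1.381476
s=0.340000, y=-1.381476: f=0.328791 → y ← -1.381476 + 0.17·0.328791 = -1.325581
s=0.510000, y=-1.325581: f=0.473232 → y ← -1.325581 + 0.17·0.473232 = -1.245132
s=0.680000, y=-1.245132: f=0.592683 → y ← -1.245132 + 0.17·0.592683 = -1.144376
y(0.85) ≈ -1.1444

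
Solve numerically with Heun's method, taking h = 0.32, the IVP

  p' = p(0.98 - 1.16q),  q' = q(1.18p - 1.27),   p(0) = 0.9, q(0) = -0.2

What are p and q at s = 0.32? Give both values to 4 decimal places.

1.3137, -0.1994

Heun on (p,q): k1 = f(s_n, state_n); k2 = f(s_n + h, state_n + h·k1); state_{n+1} = state_n + (h/2)·(k1 + k2).
0.000000: (0.900000, -0.200000)
  k1 = (1.090800, 0.041600)
  predictor → (1.249056, -0.186688)
  k2 = (1.494568, -0.038063)
  → (1.313659, -0.199434)
(p(0.32), q(0.32)) ≈ (1.3137, -0.1994)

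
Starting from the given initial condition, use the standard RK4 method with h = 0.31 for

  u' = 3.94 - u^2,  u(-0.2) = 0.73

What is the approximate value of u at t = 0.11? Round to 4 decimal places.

RK4: k1 = f(t_n, u_n); k2 = f(t_n + h/2, u_n + (h/2)·k1); k3 = f(t_n + h/2, u_n + (h/2)·k2); k4 = f(t_n + h, u_n + h·k3); u_{n+1} = u_n + (h/6)·(k1 + 2k2 + 2k3 + k4).
t=-0.200000, u=0.730000:
  k1 = f(-0.200000, 0.730000) = 3.407100
  k2 = f(-0.045000, 1.258100) = 2.357183
  k3 = f(-0.045000, 1.095363) = 2.740179
  k4 = f(0.110000, 1.579456) = 1.445320
  u ← 0.730000 + (0.31/6)·(k1 + 2k2 + 2k3 + k4) = 1.507436
u(0.11) ≈ 1.5074

1.5074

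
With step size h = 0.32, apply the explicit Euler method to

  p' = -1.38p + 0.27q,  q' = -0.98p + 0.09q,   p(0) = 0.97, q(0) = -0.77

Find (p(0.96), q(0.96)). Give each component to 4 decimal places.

-0.0151, -1.3672

Euler on (p,q): p_{n+1} = p_n + h·p', q_{n+1} = q_n + h·q'.
0.000000: (0.970000, -0.770000); f=(-1.546500, -1.019900) → (0.475120, -1.096368)
0.320000: (0.475120, -1.096368); f=(-0.951685, -0.564291) → (0.170581, -1.276941)
0.640000: (0.170581, -1.276941); f=(-0.580176, -0.282094) → (-0.015075, -1.367211)
(p(0.96), q(0.96)) ≈ (-0.0151, -1.3672)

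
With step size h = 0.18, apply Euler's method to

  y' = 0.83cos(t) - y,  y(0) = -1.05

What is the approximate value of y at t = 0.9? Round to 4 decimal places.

Euler: y_{n+1} = y_n + h·f(t_n, y_n).
t=0.000000, y=-1.050000: f=1.880000 → y ← -1.050000 + 0.18·1.880000 = -0.711600
t=0.180000, y=-0.711600: f=1.528190 → y ← -0.711600 + 0.18·1.528190 = -0.436526
t=0.360000, y=-0.436526: f=1.213320 → y ← -0.436526 + 0.18·1.213320 = -0.218128
t=0.540000, y=-0.218128: f=0.930026 → y ← -0.218128 + 0.18·0.930026 = -0.050723
t=0.720000, y=-0.050723: f=0.674722 → y ← -0.050723 + 0.18·0.674722 = 0.070727
y(0.9) ≈ 0.0707

0.0707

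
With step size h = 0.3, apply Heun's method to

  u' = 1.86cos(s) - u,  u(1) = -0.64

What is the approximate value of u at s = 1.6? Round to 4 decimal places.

-0.1769

Heun: k1 = f(s_n, u_n); k2 = f(s_n + h, u_n + h·k1); u_{n+1} = u_n + (h/2)·(k1 + k2).
s=1.000000, u=-0.640000:
  k1 = f(1.000000, -0.640000) = 1.644962
  k2 = f(1.300000, -0.146511) = 0.644059
  u ← -0.640000 + (0.3/2)·(1.644962 + 0.644059) = -0.296647
s=1.300000, u=-0.296647:
  k1 = f(1.300000, -0.296647) = 0.794195
  k2 = f(1.600000, -0.058388) = 0.004077
  u ← -0.296647 + (0.3/2)·(0.794195 + 0.004077) = -0.176906
u(1.6) ≈ -0.1769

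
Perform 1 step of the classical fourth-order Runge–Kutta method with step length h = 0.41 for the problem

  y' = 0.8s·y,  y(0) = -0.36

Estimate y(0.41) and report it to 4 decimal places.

-0.3850

RK4: k1 = f(s_n, y_n); k2 = f(s_n + h/2, y_n + (h/2)·k1); k3 = f(s_n + h/2, y_n + (h/2)·k2); k4 = f(s_n + h, y_n + h·k3); y_{n+1} = y_n + (h/6)·(k1 + 2k2 + 2k3 + k4).
s=0.000000, y=-0.360000:
  k1 = f(0.000000, -0.360000) = 0.000000
  k2 = f(0.205000, -0.360000) = -0.059040
  k3 = f(0.205000, -0.372103) = -0.061025
  k4 = f(0.410000, -0.385020) = -0.126287
  y ← -0.360000 + (0.41/6)·(k1 + 2k2 + 2k3 + k4) = -0.385038
y(0.41) ≈ -0.3850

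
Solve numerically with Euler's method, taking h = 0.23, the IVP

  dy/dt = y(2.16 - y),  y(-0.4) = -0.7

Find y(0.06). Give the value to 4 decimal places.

-2.0467

Euler: y_{n+1} = y_n + h·f(t_n, y_n).
t=-0.400000, y=-0.700000: f=-2.002000 → y ← -0.700000 + 0.23·(-2.002000) = -1.160460
t=-0.170000, y=-1.160460: f=-3.853261 → y ← -1.160460 + 0.23·(-3.853261) = -2.046710
y(0.06) ≈ -2.0467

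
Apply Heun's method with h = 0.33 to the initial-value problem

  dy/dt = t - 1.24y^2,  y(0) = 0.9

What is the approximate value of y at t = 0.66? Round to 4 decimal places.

0.7010

Heun: k1 = f(t_n, y_n); k2 = f(t_n + h, y_n + h·k1); y_{n+1} = y_n + (h/2)·(k1 + k2).
t=0.000000, y=0.900000:
  k1 = f(0.000000, 0.900000) = -1.004400
  k2 = f(0.330000, 0.568548) = -0.070826
  y ← 0.900000 + (0.33/2)·(-1.004400 + (-0.070826)) = 0.722588
t=0.330000, y=0.722588:
  k1 = f(0.330000, 0.722588) = -0.317445
  k2 = f(0.660000, 0.617831) = 0.186673
  y ← 0.722588 + (0.33/2)·(-0.317445 + 0.186673) = 0.701010
y(0.66) ≈ 0.7010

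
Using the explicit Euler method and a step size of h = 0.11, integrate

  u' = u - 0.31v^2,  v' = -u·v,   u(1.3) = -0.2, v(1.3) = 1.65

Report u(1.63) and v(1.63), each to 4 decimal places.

-0.5993, 1.8304

Euler on (u,v): u_{n+1} = u_n + h·u', v_{n+1} = v_n + h·v'.
1.300000: (-0.200000, 1.650000); f=(-1.043975, 0.330000) → (-0.314837, 1.686300)
1.410000: (-0.314837, 1.686300); f=(-1.196356, 0.530910) → (-0.446436, 1.744700)
1.520000: (-0.446436, 1.744700); f=(-1.390070, 0.778898) → (-0.599344, 1.830379)
(u(1.63), v(1.63)) ≈ (-0.5993, 1.8304)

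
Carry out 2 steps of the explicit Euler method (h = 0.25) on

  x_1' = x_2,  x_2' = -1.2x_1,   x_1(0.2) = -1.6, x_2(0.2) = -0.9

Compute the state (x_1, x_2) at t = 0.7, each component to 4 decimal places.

Euler on (x_1,x_2): x_1_{n+1} = x_1_n + h·x_1', x_2_{n+1} = x_2_n + h·x_2'.
0.200000: (-1.600000, -0.900000); f=(-0.900000, 1.920000) → (-1.825000, -0.420000)
0.450000: (-1.825000, -0.420000); f=(-0.420000, 2.190000) → (-1.930000, 0.127500)
(x_1(0.7), x_2(0.7)) ≈ (-1.9300, 0.1275)

-1.9300, 0.1275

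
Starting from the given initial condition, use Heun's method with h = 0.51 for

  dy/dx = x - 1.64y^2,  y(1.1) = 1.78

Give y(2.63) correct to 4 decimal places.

1.3277

Heun: k1 = f(x_n, y_n); k2 = f(x_n + h, y_n + h·k1); y_{n+1} = y_n + (h/2)·(k1 + k2).
x=1.100000, y=1.780000:
  k1 = f(1.100000, 1.780000) = -4.096176
  k2 = f(1.610000, -0.309050) = 1.453361
  y ← 1.780000 + (0.51/2)·(-4.096176 + 1.453361) = 1.106082
x=1.610000, y=1.106082:
  k1 = f(1.610000, 1.106082) = -0.396405
  k2 = f(2.120000, 0.903916) = 0.780016
  y ← 1.106082 + (0.51/2)·(-0.396405 + 0.780016) = 1.203903
x=2.120000, y=1.203903:
  k1 = f(2.120000, 1.203903) = -0.256987
  k2 = f(2.630000, 1.072840) = 0.742385
  y ← 1.203903 + (0.51/2)·(-0.256987 + 0.742385) = 1.327679
y(2.63) ≈ 1.3277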